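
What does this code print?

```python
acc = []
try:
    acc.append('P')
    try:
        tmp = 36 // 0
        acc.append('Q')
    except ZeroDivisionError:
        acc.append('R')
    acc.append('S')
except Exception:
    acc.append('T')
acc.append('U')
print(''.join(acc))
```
PRSU

Inner exception caught by inner handler, outer continues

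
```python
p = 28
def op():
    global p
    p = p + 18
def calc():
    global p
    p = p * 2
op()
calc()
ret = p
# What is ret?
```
92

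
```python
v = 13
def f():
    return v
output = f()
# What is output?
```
13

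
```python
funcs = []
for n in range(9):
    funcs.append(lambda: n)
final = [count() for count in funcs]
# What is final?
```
[8, 8, 8, 8, 8, 8, 8, 8, 8]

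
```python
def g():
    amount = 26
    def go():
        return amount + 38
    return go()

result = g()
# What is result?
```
64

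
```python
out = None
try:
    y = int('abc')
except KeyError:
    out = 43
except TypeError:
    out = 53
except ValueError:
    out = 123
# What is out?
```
123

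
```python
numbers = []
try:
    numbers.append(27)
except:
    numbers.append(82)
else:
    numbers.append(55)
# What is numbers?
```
[27, 55]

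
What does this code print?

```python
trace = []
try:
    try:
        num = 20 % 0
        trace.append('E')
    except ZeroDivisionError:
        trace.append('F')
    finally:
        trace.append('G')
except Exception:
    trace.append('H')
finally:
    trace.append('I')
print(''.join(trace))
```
FGI

Both finally blocks run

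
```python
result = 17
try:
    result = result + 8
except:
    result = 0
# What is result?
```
25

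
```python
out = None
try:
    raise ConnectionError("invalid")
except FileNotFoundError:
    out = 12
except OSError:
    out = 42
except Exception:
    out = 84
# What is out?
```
42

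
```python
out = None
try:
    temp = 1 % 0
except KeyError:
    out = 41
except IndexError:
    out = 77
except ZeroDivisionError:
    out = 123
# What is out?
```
123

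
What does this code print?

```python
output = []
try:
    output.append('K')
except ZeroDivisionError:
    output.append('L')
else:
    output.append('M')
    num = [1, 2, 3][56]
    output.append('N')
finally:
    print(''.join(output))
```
KM

Try succeeds, else appends 'M', IndexError in else is uncaught, finally prints before exception propagates ('N' never appended)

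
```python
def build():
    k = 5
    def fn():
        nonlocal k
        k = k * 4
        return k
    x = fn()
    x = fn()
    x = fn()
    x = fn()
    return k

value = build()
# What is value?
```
1280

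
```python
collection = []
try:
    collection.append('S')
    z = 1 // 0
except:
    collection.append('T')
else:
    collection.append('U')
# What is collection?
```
['S', 'T']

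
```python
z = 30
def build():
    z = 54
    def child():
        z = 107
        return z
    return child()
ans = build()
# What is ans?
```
107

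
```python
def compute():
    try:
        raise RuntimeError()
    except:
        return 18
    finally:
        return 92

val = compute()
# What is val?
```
92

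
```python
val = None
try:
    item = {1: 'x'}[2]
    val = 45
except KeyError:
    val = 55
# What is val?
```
55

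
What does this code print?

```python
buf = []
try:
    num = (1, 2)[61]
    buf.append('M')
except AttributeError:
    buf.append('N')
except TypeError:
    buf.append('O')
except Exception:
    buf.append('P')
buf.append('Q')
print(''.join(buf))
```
PQ

IndexError not specifically caught, falls to Exception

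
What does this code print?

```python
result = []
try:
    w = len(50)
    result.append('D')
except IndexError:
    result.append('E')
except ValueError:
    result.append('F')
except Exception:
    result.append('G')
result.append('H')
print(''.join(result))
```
GH

TypeError not specifically caught, falls to Exception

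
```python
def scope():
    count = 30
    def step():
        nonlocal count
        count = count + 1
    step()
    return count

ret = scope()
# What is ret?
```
31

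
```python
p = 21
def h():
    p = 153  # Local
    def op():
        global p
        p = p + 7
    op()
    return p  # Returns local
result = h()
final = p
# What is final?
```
28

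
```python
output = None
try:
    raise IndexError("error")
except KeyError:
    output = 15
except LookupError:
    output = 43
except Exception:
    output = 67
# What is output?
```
43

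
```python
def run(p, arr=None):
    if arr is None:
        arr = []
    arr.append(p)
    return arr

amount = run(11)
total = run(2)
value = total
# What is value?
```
[2]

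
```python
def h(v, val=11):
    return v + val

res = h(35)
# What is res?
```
46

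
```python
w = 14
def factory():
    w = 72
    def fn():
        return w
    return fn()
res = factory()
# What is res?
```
72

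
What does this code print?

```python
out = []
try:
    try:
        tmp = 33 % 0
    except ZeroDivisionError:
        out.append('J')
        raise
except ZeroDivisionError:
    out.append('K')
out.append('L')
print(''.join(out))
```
JKL

raise without argument re-raises current exception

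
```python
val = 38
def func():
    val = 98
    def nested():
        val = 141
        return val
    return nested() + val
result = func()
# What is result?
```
239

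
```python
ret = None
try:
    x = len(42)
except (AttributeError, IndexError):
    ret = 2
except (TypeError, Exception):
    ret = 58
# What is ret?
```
58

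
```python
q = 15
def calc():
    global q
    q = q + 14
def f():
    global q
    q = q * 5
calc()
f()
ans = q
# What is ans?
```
145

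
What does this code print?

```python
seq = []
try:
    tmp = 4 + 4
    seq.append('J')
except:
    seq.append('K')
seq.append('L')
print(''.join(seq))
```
JL

No exception, try block completes normally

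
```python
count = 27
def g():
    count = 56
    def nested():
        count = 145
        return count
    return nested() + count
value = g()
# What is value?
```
201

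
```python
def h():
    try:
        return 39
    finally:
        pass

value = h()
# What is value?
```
39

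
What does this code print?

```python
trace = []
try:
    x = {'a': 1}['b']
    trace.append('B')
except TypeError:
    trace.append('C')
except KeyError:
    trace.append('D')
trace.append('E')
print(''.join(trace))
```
DE

KeyError is caught by its specific handler, not TypeError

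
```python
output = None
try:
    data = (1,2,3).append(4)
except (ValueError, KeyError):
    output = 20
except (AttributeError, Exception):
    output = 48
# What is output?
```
48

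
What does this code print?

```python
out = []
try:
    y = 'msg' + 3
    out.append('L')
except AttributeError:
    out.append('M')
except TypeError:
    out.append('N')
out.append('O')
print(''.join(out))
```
NO

TypeError is caught by its specific handler, not AttributeError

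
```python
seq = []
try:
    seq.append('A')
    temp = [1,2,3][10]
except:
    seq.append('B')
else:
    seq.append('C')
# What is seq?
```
['A', 'B']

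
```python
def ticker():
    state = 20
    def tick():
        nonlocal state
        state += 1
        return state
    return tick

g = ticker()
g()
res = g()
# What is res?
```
22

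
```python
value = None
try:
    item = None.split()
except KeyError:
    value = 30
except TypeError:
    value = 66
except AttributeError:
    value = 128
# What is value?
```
128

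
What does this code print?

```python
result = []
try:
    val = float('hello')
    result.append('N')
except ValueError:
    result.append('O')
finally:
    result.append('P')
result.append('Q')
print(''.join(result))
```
OPQ

finally always runs, even after exception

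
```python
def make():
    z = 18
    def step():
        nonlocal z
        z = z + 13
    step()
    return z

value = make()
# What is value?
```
31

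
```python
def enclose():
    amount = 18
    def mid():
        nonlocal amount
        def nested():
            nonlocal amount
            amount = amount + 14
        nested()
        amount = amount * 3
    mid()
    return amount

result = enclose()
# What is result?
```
96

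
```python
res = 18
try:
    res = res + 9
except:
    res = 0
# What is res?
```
27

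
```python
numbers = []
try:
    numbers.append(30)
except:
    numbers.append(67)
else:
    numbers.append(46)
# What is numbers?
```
[30, 46]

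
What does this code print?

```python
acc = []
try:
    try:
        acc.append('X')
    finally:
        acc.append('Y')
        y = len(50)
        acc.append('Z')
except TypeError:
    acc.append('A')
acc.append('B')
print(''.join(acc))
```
XYAB

Exception in inner finally caught by outer except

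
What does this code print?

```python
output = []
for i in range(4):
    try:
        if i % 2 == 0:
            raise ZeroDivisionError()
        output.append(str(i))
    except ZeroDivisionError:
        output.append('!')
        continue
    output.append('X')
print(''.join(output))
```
!1X!3X

continue in except skips rest of loop body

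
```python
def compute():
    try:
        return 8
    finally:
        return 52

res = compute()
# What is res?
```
52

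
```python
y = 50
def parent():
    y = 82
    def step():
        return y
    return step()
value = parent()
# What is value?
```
82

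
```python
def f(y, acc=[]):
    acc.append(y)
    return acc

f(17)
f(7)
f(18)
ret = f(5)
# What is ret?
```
[17, 7, 18, 5]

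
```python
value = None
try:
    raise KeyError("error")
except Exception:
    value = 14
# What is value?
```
14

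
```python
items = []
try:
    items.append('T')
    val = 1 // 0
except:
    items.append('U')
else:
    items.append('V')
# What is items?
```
['T', 'U']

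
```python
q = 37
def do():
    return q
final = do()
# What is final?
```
37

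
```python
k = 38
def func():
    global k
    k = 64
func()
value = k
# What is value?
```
64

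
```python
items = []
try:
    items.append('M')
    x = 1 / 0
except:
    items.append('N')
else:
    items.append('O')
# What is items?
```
['M', 'N']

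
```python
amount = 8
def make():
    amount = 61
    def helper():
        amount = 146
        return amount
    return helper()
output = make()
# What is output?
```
146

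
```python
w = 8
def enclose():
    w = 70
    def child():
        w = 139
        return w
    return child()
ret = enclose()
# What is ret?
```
139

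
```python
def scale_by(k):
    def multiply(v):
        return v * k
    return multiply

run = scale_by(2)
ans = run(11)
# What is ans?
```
22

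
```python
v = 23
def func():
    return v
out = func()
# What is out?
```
23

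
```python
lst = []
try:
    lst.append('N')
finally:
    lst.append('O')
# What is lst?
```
['N', 'O']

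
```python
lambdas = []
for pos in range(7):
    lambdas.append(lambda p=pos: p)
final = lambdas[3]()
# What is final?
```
3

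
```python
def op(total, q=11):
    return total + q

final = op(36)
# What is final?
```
47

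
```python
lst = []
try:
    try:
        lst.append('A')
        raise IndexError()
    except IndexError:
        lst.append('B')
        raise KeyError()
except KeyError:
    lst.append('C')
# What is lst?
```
['A', 'B', 'C']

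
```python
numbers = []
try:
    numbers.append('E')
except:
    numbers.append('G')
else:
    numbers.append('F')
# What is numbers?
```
['E', 'F']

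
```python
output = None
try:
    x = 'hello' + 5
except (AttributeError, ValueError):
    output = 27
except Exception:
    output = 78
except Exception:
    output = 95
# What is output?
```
78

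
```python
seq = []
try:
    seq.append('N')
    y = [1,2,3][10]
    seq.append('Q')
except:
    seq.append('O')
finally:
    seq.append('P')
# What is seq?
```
['N', 'O', 'P']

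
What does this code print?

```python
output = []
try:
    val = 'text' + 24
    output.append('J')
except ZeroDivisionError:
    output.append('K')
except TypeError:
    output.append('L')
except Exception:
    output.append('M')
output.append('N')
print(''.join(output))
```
LN

TypeError matches before generic Exception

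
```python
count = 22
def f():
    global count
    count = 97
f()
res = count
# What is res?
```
97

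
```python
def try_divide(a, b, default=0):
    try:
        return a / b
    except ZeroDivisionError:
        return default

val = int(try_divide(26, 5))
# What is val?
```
5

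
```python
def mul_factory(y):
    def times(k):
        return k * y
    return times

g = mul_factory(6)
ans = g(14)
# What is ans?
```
84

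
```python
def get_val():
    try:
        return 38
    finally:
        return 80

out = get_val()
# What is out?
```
80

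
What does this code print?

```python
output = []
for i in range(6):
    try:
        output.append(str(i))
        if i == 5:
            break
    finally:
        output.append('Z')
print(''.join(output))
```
0Z1Z2Z3Z4Z5Z

finally runs even when breaking out of loop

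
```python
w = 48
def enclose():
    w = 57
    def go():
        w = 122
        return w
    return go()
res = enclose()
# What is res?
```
122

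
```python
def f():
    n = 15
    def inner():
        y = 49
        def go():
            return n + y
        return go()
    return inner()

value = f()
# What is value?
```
64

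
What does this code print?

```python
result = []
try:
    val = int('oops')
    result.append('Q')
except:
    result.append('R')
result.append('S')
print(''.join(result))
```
RS

Exception raised in try, caught by bare except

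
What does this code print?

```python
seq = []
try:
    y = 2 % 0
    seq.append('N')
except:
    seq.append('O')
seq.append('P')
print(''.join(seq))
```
OP

Exception raised in try, caught by bare except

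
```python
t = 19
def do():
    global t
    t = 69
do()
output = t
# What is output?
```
69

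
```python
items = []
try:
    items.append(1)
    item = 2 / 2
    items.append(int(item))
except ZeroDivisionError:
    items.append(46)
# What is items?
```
[1, 1]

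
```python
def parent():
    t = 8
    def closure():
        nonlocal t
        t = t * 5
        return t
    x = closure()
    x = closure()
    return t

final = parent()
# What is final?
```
200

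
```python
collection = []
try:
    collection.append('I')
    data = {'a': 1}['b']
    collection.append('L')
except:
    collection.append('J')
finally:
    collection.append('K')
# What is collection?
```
['I', 'J', 'K']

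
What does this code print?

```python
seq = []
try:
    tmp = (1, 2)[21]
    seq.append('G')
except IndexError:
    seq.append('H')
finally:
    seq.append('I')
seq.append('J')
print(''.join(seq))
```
HIJ

finally always runs, even after exception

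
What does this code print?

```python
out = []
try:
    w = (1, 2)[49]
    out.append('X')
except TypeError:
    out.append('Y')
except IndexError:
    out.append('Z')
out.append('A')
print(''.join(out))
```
ZA

IndexError is caught by its specific handler, not TypeError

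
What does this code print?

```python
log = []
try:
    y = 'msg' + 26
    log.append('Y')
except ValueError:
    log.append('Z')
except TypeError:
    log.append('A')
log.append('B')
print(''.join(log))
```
AB

TypeError is caught by its specific handler, not ValueError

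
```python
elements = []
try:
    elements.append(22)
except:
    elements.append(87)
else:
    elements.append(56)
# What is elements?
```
[22, 56]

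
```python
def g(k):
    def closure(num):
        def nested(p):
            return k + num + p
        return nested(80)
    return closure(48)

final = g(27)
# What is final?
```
155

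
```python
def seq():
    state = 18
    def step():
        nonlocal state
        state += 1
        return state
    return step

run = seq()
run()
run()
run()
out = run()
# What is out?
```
22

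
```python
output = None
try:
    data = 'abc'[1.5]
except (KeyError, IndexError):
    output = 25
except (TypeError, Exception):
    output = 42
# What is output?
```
42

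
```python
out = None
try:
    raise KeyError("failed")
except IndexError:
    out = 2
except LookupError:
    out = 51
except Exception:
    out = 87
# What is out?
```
51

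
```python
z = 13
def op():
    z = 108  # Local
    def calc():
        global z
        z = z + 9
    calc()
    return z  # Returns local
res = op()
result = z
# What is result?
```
22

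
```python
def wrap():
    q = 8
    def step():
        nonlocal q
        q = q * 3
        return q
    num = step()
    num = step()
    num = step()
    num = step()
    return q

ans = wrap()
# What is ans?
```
648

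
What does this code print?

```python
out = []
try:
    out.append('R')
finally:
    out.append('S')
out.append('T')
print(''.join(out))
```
RST

try/finally without except, no exception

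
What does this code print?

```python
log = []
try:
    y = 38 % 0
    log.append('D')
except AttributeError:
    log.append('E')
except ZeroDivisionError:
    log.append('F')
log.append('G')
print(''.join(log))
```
FG

ZeroDivisionError is caught by its specific handler, not AttributeError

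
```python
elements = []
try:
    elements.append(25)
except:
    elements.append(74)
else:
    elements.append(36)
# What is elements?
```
[25, 36]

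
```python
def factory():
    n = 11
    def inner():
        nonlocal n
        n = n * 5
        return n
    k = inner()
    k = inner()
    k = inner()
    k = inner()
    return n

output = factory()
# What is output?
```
6875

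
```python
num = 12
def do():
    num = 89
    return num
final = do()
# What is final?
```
89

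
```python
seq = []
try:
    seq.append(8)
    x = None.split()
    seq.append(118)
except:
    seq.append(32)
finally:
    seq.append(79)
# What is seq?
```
[8, 32, 79]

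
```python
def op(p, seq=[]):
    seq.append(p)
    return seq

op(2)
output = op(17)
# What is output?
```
[2, 17]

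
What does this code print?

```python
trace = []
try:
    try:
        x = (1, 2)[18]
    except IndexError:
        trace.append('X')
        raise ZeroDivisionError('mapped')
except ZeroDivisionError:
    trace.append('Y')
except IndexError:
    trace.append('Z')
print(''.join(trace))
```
XY

New ZeroDivisionError raised, caught by outer ZeroDivisionError handler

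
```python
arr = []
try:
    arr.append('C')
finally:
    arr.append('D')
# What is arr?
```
['C', 'D']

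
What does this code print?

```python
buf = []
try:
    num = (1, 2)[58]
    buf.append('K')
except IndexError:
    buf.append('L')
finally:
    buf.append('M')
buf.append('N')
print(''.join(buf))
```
LMN

finally always runs, even after exception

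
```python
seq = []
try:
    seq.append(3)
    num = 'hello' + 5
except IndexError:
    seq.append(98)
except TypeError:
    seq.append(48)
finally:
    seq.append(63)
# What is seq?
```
[3, 48, 63]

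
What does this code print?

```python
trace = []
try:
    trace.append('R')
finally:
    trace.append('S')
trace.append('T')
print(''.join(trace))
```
RST

try/finally without except, no exception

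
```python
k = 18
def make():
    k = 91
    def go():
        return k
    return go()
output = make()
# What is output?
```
91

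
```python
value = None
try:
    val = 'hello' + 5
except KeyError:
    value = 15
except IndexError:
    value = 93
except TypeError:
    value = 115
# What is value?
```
115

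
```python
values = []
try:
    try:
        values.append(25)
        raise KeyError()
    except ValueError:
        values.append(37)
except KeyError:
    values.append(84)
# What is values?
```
[25, 84]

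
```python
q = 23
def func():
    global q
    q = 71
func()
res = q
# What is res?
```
71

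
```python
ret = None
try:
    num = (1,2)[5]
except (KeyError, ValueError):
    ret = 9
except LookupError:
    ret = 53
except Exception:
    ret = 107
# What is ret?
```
53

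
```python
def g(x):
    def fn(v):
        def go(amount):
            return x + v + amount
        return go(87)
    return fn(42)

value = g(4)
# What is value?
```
133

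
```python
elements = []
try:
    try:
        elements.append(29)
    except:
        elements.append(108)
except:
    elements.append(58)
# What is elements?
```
[29]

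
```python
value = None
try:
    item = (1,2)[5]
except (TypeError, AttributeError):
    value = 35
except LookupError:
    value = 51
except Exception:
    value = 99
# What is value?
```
51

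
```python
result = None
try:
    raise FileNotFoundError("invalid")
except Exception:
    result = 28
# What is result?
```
28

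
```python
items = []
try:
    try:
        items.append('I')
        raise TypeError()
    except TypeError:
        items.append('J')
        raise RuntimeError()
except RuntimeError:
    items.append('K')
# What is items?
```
['I', 'J', 'K']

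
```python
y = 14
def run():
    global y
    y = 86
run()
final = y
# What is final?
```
86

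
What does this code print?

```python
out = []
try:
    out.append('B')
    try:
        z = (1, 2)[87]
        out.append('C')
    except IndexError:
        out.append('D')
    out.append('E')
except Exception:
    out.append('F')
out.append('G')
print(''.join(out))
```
BDEG

Inner exception caught by inner handler, outer continues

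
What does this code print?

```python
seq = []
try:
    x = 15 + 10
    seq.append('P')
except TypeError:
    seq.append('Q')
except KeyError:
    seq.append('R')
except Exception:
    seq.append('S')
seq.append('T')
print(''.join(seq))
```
PT

No exception, try block completes normally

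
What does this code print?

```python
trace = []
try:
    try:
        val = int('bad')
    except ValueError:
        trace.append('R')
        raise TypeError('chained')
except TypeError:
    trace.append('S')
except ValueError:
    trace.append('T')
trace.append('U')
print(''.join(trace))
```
RSU

TypeError raised and caught, original ValueError not re-raised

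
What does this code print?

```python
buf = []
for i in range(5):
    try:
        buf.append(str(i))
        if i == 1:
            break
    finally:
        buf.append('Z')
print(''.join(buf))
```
0Z1Z

finally runs even when breaking out of loop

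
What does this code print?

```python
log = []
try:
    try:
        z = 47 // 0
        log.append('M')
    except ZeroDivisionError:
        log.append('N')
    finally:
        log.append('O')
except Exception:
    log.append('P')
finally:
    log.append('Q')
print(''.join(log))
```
NOQ

Both finally blocks run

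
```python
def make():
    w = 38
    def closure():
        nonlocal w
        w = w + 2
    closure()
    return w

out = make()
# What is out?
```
40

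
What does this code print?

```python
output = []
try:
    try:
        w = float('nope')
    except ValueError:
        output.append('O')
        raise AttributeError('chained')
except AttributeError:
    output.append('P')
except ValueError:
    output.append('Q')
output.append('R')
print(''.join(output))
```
OPR

AttributeError raised and caught, original ValueError not re-raised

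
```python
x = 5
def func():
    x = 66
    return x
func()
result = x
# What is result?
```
5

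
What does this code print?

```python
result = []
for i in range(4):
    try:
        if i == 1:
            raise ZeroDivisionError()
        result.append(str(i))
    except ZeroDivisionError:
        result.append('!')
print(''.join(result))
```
0!23

Exception on i=1 caught, loop continues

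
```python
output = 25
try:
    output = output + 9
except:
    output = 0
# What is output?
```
34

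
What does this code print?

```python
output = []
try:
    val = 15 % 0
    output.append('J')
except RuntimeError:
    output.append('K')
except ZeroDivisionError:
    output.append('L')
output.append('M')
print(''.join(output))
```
LM

ZeroDivisionError is caught by its specific handler, not RuntimeError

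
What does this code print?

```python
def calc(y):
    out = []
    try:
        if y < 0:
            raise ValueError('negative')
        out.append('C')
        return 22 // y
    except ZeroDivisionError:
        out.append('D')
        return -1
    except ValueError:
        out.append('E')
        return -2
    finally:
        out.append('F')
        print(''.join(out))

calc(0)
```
CDF

y=0 causes ZeroDivisionError, caught, finally prints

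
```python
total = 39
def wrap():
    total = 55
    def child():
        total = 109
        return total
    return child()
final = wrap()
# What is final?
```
109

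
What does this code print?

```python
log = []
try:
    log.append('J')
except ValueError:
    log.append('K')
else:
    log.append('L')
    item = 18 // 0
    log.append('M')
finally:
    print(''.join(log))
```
JL

Try succeeds, else appends 'L', ZeroDivisionError in else is uncaught, finally prints before exception propagates ('M' never appended)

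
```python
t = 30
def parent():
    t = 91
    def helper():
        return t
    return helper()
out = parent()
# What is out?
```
91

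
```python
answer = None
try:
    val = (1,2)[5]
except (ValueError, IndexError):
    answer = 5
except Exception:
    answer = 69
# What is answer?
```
5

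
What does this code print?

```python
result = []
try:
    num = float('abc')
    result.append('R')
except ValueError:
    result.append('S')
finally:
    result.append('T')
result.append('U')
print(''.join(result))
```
STU

finally always runs, even after exception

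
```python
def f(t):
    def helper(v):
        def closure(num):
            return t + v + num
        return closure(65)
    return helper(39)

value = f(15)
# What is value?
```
119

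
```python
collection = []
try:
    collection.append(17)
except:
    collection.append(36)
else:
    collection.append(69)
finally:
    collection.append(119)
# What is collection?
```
[17, 69, 119]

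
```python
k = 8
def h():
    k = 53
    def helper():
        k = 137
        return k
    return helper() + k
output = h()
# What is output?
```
190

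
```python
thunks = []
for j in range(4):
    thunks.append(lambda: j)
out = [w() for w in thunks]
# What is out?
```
[3, 3, 3, 3]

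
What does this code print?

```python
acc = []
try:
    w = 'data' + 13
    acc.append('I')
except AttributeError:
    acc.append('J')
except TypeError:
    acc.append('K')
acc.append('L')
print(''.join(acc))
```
KL

TypeError is caught by its specific handler, not AttributeError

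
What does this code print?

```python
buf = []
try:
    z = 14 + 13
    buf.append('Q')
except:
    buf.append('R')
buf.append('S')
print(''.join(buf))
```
QS

No exception, try block completes normally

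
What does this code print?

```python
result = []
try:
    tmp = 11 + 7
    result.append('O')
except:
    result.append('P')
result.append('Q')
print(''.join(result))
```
OQ

No exception, try block completes normally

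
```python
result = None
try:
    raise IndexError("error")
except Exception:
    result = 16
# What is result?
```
16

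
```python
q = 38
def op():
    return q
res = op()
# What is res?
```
38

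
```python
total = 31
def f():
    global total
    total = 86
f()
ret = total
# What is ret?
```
86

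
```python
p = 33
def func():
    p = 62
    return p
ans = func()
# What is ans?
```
62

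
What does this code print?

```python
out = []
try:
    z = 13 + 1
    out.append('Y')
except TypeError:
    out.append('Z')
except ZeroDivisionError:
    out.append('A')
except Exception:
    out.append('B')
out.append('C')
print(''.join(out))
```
YC

No exception, try block completes normally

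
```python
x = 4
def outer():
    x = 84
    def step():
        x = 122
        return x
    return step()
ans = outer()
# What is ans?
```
122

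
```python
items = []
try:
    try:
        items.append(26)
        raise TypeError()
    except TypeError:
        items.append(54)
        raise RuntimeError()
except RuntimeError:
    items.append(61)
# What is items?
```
[26, 54, 61]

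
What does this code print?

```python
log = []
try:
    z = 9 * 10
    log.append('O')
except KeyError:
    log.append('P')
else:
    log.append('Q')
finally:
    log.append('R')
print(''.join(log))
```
OQR

else runs before finally when no exception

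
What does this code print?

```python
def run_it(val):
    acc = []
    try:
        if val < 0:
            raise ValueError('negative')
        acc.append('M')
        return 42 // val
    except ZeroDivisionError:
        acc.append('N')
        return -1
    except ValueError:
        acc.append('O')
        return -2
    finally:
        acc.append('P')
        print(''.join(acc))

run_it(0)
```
MNP

val=0 causes ZeroDivisionError, caught, finally prints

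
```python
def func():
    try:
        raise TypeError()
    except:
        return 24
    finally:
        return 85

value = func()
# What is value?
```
85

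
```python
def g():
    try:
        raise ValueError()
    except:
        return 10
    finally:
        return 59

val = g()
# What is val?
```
59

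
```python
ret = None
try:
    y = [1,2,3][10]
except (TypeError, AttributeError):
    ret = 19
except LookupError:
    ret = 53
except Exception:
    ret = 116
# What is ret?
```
53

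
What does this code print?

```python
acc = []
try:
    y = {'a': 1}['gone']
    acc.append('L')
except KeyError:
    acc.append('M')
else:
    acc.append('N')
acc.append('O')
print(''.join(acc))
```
MO

else block skipped when exception is caught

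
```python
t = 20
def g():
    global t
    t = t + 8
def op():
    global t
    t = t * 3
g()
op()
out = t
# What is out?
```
84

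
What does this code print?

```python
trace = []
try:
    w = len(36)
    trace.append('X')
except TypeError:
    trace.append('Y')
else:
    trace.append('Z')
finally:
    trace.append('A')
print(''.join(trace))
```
YA

Exception: except runs, else skipped, finally runs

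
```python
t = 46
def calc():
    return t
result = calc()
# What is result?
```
46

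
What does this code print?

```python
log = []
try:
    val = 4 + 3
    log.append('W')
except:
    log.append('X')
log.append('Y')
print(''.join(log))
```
WY

No exception, try block completes normally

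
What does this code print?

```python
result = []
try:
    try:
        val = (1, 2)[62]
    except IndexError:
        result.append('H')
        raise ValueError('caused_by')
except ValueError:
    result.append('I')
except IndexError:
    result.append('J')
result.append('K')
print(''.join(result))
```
HIK

ValueError raised and caught, original IndexError not re-raised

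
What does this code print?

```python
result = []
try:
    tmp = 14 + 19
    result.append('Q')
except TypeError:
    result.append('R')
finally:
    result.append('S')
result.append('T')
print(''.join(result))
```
QST

finally runs after normal execution too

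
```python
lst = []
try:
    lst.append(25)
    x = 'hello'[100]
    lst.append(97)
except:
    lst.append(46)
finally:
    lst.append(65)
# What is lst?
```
[25, 46, 65]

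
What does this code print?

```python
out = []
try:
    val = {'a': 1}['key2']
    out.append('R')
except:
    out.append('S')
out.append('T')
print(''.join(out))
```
ST

Exception raised in try, caught by bare except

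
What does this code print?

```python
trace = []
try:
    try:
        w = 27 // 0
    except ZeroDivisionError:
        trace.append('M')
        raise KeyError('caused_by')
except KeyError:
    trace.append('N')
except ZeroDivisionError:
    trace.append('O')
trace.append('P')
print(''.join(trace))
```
MNP

KeyError raised and caught, original ZeroDivisionError not re-raised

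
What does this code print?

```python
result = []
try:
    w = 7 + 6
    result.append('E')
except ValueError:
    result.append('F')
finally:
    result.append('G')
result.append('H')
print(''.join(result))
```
EGH

finally runs after normal execution too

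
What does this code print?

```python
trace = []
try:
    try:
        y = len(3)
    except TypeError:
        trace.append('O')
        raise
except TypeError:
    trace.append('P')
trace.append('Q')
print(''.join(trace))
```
OPQ

raise without argument re-raises current exception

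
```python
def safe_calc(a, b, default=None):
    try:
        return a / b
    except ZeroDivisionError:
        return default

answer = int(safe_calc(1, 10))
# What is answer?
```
0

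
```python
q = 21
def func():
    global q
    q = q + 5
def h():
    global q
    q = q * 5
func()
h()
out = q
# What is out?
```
130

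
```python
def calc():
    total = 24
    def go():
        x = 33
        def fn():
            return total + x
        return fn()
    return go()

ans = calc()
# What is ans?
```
57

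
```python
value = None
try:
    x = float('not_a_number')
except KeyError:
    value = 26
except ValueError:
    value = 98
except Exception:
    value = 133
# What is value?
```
98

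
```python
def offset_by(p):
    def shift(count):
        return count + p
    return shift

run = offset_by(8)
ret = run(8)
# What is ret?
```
16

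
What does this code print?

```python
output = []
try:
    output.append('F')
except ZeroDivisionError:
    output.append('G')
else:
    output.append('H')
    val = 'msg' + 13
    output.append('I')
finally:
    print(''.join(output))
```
FH

Try succeeds, else appends 'H', TypeError in else is uncaught, finally prints before exception propagates ('I' never appended)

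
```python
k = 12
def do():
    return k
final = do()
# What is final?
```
12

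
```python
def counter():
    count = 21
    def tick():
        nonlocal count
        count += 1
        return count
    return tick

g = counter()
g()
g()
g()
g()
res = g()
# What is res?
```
26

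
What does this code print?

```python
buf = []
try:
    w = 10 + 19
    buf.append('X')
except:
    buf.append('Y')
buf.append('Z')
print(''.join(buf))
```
XZ

No exception, try block completes normally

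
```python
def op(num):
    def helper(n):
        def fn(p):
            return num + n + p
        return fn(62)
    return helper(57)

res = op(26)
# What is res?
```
145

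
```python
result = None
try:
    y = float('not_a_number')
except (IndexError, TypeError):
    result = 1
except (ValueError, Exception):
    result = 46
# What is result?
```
46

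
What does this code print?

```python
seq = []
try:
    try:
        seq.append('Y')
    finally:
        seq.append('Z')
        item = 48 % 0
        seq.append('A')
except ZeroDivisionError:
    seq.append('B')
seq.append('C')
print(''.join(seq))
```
YZBC

Exception in inner finally caught by outer except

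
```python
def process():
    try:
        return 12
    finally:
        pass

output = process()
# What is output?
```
12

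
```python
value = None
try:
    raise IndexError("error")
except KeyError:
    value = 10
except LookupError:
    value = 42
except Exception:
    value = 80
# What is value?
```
42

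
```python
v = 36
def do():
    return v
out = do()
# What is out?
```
36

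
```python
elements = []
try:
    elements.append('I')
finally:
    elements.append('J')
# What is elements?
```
['I', 'J']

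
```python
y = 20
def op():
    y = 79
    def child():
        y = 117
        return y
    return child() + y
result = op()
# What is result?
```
196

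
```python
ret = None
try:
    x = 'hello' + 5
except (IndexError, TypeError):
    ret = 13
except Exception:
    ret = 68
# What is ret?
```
13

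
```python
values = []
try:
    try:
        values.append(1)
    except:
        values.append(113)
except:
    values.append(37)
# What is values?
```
[1]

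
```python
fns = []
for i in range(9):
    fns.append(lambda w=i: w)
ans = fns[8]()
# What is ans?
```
8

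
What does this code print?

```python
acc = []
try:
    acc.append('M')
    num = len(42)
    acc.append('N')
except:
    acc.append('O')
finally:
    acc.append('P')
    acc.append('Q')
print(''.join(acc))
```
MOPQ

Code before exception runs, then except, then all of finally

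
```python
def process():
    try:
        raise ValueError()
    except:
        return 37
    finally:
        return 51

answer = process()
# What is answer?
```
51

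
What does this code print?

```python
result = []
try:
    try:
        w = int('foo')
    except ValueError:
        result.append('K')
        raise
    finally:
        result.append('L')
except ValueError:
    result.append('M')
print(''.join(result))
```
KLM

finally runs before re-raised exception propagates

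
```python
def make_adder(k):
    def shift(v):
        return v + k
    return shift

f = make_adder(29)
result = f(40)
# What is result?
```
69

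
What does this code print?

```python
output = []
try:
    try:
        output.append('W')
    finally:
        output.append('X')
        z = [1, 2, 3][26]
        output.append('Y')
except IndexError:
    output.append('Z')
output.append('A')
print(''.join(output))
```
WXZA

Exception in inner finally caught by outer except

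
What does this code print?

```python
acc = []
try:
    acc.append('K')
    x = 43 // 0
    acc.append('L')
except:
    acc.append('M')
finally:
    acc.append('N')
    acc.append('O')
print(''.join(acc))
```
KMNO

Code before exception runs, then except, then all of finally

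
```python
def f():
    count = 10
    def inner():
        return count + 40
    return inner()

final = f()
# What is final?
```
50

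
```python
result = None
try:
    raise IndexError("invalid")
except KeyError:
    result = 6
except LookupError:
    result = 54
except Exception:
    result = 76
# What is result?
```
54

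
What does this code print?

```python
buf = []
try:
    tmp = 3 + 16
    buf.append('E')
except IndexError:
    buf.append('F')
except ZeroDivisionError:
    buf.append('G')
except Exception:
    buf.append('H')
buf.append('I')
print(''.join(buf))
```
EI

No exception, try block completes normally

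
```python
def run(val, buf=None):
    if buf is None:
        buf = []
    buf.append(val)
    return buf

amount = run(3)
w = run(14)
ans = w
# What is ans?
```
[14]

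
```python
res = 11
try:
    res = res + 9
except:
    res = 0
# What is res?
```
20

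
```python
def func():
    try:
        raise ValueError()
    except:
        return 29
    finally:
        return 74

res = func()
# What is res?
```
74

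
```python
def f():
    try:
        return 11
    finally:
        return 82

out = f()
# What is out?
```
82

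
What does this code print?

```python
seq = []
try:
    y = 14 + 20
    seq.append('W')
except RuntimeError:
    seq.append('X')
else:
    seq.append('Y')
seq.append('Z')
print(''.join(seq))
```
WYZ

else block runs when no exception occurs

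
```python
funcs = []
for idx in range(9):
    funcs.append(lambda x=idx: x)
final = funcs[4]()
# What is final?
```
4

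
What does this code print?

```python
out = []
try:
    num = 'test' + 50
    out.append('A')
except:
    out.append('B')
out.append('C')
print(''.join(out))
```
BC

Exception raised in try, caught by bare except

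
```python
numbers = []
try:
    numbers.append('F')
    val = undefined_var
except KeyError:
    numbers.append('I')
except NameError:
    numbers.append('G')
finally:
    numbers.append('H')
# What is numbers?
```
['F', 'G', 'H']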